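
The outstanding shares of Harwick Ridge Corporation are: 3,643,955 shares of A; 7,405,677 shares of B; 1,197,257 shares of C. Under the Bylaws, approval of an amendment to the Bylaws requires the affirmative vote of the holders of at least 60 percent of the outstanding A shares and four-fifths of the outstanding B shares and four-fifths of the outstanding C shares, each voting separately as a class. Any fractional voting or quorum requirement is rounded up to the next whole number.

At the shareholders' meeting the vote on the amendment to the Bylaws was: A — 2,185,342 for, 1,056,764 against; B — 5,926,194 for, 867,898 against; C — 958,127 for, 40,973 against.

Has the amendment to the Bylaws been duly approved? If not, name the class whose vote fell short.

A: 3/5 of 3643955 = 2186373; 2,186,373 required, 2,185,342 in favor — not approved.
B: 4/5 of 7405677 = 5924541.60, rounded up to 5924542; 5,924,542 required, 5,926,194 in favor — approved.
C: 4/5 of 1197257 = 957805.60, rounded up to 957806; 957,806 required, 958,127 in favor — approved.

Not approved — the A shares did not give the required vote.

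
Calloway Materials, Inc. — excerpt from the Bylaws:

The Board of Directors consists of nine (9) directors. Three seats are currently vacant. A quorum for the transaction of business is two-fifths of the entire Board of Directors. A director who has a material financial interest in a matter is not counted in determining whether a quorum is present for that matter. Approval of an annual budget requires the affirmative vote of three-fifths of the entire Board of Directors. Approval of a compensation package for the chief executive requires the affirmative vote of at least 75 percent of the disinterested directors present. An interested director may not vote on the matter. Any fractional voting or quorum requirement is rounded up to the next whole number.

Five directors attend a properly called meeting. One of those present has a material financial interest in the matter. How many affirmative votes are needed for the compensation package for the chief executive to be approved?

The compensation package for the chief executive requires three-fourths of the disinterested directors present (5 − 1 = 4).
3/4 of 4 = 3.

3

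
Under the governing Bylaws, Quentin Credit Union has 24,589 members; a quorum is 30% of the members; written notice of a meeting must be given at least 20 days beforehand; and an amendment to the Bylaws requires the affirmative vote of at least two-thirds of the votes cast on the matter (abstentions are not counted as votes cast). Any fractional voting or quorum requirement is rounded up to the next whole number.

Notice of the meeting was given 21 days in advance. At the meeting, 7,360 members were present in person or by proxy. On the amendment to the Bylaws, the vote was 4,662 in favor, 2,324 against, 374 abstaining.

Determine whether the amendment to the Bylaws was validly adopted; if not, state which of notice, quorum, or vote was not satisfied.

Invalid — quorum requirement not satisfied.

Notice: 21 days given; 20 required. Satisfied.
Quorum: 30% of 24,589 = 7,376.70, rounded up to 7,377; 7,360 present. Not satisfied.
Vote: requires two-thirds of the votes cast (7,360 − 374 abstaining = 6,986); 2/3 of 6986 = 4657.33, rounded up to 4658, so 4,658 needed; 4,662 in favor. Satisfied.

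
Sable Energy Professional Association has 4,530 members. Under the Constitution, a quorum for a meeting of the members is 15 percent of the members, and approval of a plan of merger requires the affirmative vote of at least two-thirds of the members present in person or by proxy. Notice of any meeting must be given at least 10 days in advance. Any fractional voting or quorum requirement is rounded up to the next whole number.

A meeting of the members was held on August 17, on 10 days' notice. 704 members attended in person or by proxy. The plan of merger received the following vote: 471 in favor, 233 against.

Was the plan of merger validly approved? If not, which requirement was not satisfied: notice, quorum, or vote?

Valid — all requirements satisfied.

Notice: 10 days given; 10 required. Satisfied.
Quorum: 15% of 4,530 = 679.50, rounded up to 680; 704 present. Satisfied.
Vote: requires two-thirds of those present (704); 2/3 of 704 = 469.33, rounded up to 470, so 470 needed; 471 in favor. Satisfied.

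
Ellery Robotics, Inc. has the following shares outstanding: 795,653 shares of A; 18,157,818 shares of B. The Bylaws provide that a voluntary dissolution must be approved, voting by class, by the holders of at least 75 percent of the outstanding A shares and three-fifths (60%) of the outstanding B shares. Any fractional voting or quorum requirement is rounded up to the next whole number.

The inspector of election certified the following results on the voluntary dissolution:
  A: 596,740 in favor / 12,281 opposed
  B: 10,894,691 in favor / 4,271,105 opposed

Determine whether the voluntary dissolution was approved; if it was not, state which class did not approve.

Approved — every class gave the required vote.

A: 3/4 of 795653 = 596739.75, rounded up to 596740; 596,740 required, 596,740 in favor — approved.
B: 3/5 of 18157818 = 10894690.80, rounded up to 10894691; 10,894,691 required, 10,894,691 in favor — approved.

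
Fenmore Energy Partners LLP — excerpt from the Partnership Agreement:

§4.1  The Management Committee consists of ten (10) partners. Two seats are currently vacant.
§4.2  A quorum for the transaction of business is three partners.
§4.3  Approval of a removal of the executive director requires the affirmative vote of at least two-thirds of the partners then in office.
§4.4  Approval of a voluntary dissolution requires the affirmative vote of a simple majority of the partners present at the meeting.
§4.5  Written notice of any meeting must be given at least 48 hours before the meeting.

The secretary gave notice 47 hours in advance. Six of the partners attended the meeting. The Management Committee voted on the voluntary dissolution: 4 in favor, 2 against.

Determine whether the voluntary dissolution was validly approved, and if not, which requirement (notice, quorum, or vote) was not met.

Invalid — notice requirement not satisfied.

Notice: 47 hours given; 48 required (47 < 48). Not satisfied.
Quorum: 6 present; quorum is 3. Satisfied.
Vote: the voluntary dissolution requires a majority of the partners present (6). A majority of 6 is 4, so 4 affirmative votes are needed; 4 voted in favor. Satisfied.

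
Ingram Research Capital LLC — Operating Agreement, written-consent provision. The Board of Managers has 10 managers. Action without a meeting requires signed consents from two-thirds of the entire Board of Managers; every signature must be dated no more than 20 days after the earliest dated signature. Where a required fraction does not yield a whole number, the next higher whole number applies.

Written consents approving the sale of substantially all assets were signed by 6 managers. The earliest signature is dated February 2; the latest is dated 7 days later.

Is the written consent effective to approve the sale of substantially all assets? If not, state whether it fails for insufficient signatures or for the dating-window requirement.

Not effective — insufficient signatures.

Signatures required: two-thirds of 10 — 2/3 of 10 = 6.67, rounded up to 7, so 7 needed; 6 signed. Insufficient.
Dating window: the latest signature is 7 days after the earliest; the limit is 20 days. Within the window.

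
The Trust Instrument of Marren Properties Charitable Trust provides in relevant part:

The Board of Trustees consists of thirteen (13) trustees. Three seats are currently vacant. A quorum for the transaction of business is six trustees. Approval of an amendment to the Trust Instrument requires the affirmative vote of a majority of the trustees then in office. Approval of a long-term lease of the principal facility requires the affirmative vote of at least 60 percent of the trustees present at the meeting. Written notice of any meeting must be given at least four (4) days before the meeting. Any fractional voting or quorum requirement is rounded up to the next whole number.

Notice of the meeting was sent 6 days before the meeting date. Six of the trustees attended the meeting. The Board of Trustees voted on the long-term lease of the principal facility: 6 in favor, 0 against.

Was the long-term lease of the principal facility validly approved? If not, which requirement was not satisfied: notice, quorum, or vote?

Valid — all requirements satisfied.

Notice: 6 days given; 4 required (6 ≥ 4). Satisfied.
Quorum: 6 present; quorum is 6. Satisfied.
Vote: the long-term lease of the principal facility requires three-fifths of the trustees present (6). 3/5 of 6 = 3.60, rounded up to 4, so 4 affirmative votes are needed; 6 voted in favor. Satisfied.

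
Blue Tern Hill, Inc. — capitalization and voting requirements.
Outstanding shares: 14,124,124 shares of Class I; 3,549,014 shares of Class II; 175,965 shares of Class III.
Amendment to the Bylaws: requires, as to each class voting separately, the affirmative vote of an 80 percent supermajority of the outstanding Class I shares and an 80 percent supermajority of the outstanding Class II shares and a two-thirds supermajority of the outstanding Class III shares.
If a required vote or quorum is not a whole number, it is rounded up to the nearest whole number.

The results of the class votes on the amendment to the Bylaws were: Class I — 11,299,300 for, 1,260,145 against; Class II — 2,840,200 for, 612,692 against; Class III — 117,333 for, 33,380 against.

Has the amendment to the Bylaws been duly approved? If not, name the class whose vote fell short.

Approved — every class gave the required vote.

Class I: 4/5 of 14124124 = 11299299.20, rounded up to 11299300; 11,299,300 required, 11,299,300 in favor — approved.
Class II: 4/5 of 3549014 = 2839211.20, rounded up to 2839212; 2,839,212 required, 2,840,200 in favor — approved.
Class III: 2/3 of 175965 = 117310; 117,310 required, 117,333 in favor — approved.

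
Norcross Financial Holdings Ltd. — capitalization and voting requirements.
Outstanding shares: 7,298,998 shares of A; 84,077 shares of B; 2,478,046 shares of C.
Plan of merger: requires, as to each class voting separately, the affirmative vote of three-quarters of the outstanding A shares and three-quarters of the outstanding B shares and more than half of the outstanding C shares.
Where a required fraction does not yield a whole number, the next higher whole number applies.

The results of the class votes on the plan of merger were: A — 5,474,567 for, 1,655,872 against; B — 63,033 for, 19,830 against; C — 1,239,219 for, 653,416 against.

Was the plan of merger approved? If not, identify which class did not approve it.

Not approved — the B shares did not give the required vote.

A: 3/4 of 7298998 = 5474248.50, rounded up to 5474249; 5,474,249 required, 5,474,567 in favor — approved.
B: 3/4 of 84077 = 63057.75, rounded up to 63058; 63,058 required, 63,033 in favor — not approved.
C: a majority of 2478046 is 1239024; 1,239,024 required, 1,239,219 in favor — approved.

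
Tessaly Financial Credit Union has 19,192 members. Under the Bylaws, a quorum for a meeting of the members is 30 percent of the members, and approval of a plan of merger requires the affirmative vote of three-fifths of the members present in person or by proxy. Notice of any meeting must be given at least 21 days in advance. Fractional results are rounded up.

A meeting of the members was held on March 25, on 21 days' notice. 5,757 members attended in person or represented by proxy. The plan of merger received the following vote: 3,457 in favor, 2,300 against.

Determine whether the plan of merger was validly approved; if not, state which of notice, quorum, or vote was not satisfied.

Notice: 21 days given; 21 required. Satisfied.
Quorum: 30% of 19,192 = 5,757.60, rounded up to 5,758; 5,757 present. Not satisfied.
Vote: requires three-fifths of those present (5,757); 3/5 of 5757 = 3454.20, rounded up to 3455, so 3,455 needed; 3,457 in favor. Satisfied.

Invalid — quorum requirement not satisfied.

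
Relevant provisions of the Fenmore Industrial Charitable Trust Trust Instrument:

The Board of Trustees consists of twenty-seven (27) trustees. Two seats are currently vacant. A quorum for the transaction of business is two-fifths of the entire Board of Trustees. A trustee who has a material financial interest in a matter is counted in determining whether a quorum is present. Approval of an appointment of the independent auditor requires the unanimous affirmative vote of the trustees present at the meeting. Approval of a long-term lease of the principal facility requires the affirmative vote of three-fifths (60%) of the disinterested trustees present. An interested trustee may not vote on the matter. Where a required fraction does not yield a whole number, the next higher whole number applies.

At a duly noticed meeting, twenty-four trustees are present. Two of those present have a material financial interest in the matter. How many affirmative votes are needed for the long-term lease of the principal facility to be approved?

14

The long-term lease of the principal facility requires three-fifths of the disinterested trustees present (24 − 2 = 22).
3/5 of 22 = 13.20, rounded up to 14.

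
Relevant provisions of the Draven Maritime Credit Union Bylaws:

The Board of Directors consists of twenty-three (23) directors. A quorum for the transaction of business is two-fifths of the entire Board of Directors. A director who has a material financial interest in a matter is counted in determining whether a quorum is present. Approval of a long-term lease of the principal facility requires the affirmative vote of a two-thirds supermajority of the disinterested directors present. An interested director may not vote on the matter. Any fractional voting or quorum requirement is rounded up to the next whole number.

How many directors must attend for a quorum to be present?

10

2/5 of 23 = 9.20, rounded up to 10.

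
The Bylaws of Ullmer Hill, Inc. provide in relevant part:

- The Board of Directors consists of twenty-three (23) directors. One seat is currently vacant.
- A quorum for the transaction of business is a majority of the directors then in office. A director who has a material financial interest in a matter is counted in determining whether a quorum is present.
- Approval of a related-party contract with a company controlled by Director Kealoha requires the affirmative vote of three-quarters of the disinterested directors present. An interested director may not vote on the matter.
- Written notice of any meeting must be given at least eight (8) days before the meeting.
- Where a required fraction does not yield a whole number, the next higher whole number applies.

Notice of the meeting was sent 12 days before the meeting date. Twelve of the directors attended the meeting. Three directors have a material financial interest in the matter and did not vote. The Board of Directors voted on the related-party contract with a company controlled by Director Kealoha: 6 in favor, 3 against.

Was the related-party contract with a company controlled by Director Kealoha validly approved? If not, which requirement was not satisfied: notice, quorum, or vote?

Notice: 12 days given; 8 required (12 ≥ 8). Satisfied.
Quorum: 12 present (interested directors count toward quorum); quorum is 12. Satisfied.
Vote: the related-party contract with a company controlled by Director Kealoha requires three-fourths of the disinterested directors present (12 − 3 = 9). 3/4 of 9 = 6.75, rounded up to 7, so 7 affirmative votes are needed; 6 voted in favor. Not satisfied.

Invalid — vote requirement not satisfied.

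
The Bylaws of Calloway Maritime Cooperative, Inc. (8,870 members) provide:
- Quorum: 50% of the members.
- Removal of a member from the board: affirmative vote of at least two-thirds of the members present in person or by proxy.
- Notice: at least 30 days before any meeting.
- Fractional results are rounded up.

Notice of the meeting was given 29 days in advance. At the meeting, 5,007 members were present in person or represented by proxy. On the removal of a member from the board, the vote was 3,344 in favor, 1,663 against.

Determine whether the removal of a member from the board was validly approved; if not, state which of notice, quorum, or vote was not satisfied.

Invalid — notice requirement not satisfied.

Notice: 29 days given; 30 required. Not satisfied.
Quorum: 50% of 8,870 = 4,435; 5,007 present. Satisfied.
Vote: requires two-thirds of those present (5,007); 2/3 of 5007 = 3338, so 3,338 needed; 3,344 in favor. Satisfied.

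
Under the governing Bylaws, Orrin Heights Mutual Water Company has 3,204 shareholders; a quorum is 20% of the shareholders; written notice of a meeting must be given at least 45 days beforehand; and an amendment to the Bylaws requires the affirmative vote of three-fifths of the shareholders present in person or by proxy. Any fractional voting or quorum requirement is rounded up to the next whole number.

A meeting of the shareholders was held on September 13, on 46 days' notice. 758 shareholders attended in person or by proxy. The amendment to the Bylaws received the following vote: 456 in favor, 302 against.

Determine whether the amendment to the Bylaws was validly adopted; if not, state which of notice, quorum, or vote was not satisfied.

Notice: 46 days given; 45 required. Satisfied.
Quorum: 20% of 3,204 = 640.80, rounded up to 641; 758 present. Satisfied.
Vote: requires three-fifths of those present (758); 3/5 of 758 = 454.80, rounded up to 455, so 455 needed; 456 in favor. Satisfied.

Valid — all requirements satisfied.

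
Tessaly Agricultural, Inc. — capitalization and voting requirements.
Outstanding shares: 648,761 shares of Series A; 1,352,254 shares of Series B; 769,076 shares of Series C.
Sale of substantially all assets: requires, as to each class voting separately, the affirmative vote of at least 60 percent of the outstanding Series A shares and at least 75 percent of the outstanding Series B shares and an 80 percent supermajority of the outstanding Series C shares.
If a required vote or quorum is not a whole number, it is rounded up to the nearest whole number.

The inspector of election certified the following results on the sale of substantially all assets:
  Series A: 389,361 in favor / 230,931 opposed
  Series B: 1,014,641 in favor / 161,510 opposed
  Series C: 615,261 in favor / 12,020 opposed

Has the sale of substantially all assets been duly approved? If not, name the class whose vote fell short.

Approved — every class gave the required vote.

Series A: 3/5 of 648761 = 389256.60, rounded up to 389257; 389,257 required, 389,361 in favor — approved.
Series B: 3/4 of 1352254 = 1014190.50, rounded up to 1014191; 1,014,191 required, 1,014,641 in favor — approved.
Series C: 4/5 of 769076 = 615260.80, rounded up to 615261; 615,261 required, 615,261 in favor — approved.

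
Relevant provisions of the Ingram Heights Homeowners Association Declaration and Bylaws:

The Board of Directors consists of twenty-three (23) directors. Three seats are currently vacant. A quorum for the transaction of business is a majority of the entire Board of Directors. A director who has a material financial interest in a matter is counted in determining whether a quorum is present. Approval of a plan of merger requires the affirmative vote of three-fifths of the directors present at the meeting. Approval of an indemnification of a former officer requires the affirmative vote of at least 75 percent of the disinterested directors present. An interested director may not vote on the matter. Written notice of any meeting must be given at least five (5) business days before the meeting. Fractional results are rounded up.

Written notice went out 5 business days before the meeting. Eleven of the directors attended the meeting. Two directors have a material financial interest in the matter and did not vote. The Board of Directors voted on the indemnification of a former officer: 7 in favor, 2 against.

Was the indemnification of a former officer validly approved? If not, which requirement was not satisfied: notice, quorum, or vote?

Invalid — quorum requirement not satisfied.

Notice: 5 business days given; 5 required (5 ≥ 5). Satisfied.
Quorum: 11 present (interested directors count toward quorum); quorum is 12. Not satisfied.
Vote: the indemnification of a former officer requires three-fourths of the disinterested directors present (11 − 2 = 9). 3/4 of 9 = 6.75, rounded up to 7, so 7 affirmative votes are needed; 7 voted in favor. Satisfied. (Moot — without a quorum no business can be validly transacted.)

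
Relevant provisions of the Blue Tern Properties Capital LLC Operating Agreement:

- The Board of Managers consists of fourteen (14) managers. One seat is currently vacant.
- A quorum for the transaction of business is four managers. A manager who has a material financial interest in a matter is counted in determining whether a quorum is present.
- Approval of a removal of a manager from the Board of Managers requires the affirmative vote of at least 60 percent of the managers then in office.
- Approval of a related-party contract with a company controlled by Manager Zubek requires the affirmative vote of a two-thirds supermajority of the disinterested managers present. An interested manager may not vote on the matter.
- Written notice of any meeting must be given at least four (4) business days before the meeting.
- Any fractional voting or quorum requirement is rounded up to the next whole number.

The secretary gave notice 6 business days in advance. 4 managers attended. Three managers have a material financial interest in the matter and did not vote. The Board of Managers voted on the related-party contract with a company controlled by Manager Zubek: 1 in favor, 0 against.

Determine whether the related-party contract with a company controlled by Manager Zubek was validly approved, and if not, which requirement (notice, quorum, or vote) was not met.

Notice: 6 business days given; 4 required (6 ≥ 4). Satisfied.
Quorum: 4 present (interested managers count toward quorum); quorum is 4. Satisfied.
Vote: the related-party contract with a company controlled by Manager Zubek requires two-thirds of the disinterested managers present (4 − 3 = 1). 2/3 of 1 = 0.67, rounded up to 1, so 1 affirmative vote is needed; 1 voted in favor. Satisfied.

Valid — all requirements satisfied.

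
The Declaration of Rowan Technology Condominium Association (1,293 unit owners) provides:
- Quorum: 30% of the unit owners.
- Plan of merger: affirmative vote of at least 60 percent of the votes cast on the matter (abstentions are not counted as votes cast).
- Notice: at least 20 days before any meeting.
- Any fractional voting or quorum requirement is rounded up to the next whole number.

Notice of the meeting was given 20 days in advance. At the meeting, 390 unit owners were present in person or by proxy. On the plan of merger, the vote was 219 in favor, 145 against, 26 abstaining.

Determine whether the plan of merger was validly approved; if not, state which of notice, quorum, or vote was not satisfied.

Valid — all requirements satisfied.

Notice: 20 days given; 20 required. Satisfied.
Quorum: 30% of 1,293 = 387.90, rounded up to 388; 390 present. Satisfied.
Vote: requires three-fifths of the votes cast (390 − 26 abstaining = 364); 3/5 of 364 = 218.40, rounded up to 219, so 219 needed; 219 in favor. Satisfied.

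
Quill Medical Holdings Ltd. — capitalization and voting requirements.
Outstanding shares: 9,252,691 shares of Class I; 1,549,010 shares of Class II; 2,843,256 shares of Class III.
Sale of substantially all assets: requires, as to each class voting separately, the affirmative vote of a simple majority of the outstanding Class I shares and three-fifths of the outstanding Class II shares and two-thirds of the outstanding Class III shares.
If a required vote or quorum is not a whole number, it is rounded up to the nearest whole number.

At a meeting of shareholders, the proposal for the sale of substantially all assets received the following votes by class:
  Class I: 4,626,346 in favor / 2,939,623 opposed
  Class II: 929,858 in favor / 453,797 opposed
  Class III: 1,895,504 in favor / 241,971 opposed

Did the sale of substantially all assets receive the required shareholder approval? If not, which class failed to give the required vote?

Class I: a majority of 9252691 is 4626346; 4,626,346 required, 4,626,346 in favor — approved.
Class II: 3/5 of 1549010 = 929406; 929,406 required, 929,858 in favor — approved.
Class III: 2/3 of 2843256 = 1895504; 1,895,504 required, 1,895,504 in favor — approved.

Approved — every class gave the required vote.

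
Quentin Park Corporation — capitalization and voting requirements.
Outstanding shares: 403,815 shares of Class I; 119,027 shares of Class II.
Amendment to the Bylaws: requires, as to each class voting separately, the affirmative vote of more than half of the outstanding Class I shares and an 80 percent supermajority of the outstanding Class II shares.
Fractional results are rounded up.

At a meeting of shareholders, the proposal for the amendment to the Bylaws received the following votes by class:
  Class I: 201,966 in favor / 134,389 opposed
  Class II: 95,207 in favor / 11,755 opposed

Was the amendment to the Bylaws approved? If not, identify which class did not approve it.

Class I: a majority of 403815 is 201908; 201,908 required, 201,966 in favor — approved.
Class II: 4/5 of 119027 = 95221.60, rounded up to 95222; 95,222 required, 95,207 in favor — not approved.

Not approved — the Class II shares did not give the required vote.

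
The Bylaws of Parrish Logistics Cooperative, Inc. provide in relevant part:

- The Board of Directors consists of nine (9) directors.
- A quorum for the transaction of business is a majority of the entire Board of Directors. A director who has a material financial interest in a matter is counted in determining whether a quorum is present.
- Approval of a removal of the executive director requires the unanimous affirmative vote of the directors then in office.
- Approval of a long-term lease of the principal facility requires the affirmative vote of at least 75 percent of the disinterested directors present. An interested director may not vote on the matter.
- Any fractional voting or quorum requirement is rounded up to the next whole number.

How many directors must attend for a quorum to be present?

5

A majority of 9 is 5.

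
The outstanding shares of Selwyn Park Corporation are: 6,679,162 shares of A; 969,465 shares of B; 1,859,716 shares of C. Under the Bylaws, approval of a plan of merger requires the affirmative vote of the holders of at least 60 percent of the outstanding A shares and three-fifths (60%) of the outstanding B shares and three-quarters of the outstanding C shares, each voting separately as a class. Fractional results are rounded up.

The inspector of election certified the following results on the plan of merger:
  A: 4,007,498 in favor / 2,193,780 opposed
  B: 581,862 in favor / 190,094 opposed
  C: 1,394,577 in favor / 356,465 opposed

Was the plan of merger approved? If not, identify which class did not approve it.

A: 3/5 of 6679162 = 4007497.20, rounded up to 4007498; 4,007,498 required, 4,007,498 in favor — approved.
B: 3/5 of 969465 = 581679; 581,679 required, 581,862 in favor — approved.
C: 3/4 of 1859716 = 1394787; 1,394,787 required, 1,394,577 in favor — not approved.

Not approved — the C shares did not give the required vote.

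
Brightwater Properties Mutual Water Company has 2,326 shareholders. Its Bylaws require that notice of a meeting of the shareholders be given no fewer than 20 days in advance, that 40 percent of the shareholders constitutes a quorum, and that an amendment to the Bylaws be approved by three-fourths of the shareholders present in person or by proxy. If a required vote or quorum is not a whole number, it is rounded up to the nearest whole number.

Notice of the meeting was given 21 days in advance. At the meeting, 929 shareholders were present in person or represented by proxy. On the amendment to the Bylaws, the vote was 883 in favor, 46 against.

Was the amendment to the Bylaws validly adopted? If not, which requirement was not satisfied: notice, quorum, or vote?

Invalid — quorum requirement not satisfied.

Notice: 21 days given; 20 required. Satisfied.
Quorum: 40% of 2,326 = 930.40, rounded up to 931; 929 present. Not satisfied.
Vote: requires three-fourths of those present (929); 3/4 of 929 = 696.75, rounded up to 697, so 697 needed; 883 in favor. Satisfied.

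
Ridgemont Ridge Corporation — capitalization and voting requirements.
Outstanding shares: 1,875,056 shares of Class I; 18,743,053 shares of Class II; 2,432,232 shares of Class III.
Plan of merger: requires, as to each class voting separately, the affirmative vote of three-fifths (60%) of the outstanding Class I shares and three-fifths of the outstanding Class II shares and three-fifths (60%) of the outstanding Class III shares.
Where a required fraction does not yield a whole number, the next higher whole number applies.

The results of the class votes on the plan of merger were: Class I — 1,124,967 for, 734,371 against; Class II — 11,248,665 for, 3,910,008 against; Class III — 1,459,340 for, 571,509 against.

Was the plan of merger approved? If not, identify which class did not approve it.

Not approved — the Class I shares did not give the required vote.

Class I: 3/5 of 1875056 = 1125033.60, rounded up to 1125034; 1,125,034 required, 1,124,967 in favor — not approved.
Class II: 3/5 of 18743053 = 11245831.80, rounded up to 11245832; 11,245,832 required, 11,248,665 in favor — approved.
Class III: 3/5 of 2432232 = 1459339.20, rounded up to 1459340; 1,459,340 required, 1,459,340 in favor — approved.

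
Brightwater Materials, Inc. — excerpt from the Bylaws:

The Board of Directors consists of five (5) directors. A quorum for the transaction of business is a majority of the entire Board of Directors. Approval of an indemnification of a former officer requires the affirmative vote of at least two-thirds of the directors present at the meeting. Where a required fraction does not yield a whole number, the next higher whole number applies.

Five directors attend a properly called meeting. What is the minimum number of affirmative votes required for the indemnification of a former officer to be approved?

4

The indemnification of a former officer requires two-thirds of the directors present (5).
2/3 of 5 = 3.33, rounded up to 4.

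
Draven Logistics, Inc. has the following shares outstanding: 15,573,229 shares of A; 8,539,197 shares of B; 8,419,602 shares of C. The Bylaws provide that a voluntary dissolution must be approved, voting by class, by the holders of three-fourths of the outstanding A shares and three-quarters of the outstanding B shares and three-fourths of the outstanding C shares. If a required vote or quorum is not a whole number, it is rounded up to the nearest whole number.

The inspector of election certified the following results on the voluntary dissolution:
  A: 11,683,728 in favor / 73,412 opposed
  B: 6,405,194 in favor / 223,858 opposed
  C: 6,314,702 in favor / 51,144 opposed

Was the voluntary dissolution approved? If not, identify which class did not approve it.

Approved — every class gave the required vote.

A: 3/4 of 15573229 = 11679921.75, rounded up to 11679922; 11,679,922 required, 11,683,728 in favor — approved.
B: 3/4 of 8539197 = 6404397.75, rounded up to 6404398; 6,404,398 required, 6,405,194 in favor — approved.
C: 3/4 of 8419602 = 6314701.50, rounded up to 6314702; 6,314,702 required, 6,314,702 in favor — approved.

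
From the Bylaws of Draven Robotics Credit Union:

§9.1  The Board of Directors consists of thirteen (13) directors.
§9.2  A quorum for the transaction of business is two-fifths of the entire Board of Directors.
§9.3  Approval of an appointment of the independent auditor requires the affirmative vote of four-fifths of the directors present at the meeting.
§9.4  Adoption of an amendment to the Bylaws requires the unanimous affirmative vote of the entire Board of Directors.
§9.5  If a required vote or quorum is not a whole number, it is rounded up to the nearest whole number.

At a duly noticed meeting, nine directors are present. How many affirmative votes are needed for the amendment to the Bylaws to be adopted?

The amendment to the Bylaws requires the unanimous vote of the entire Board of Directors (13).
Unanimous means all 13.
(Only 9 can vote, so the amendment to the Bylaws cannot pass at this meeting, but the required vote is still 13.)

13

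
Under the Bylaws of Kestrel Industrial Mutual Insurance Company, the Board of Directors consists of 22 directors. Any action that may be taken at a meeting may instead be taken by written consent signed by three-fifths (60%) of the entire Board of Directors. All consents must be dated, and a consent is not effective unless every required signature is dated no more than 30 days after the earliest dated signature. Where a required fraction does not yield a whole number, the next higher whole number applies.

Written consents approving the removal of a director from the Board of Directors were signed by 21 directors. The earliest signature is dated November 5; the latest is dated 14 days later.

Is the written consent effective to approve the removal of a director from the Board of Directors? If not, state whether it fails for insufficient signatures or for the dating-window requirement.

Effective — both the signature and dating-window requirements are satisfied.

Signatures required: three-fifths (60%) of 22 — 3/5 of 22 = 13.20, rounded up to 14, so 14 needed; 21 signed. Sufficient.
Dating window: the latest signature is 14 days after the earliest; the limit is 30 days. Within the window.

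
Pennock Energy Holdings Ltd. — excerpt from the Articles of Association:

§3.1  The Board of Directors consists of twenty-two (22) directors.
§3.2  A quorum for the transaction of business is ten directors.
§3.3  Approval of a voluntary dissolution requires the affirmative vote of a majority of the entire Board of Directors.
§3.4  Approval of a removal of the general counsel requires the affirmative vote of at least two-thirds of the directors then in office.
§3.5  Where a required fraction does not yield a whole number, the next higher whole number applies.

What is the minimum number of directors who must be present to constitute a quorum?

The quorum is fixed at 10.

10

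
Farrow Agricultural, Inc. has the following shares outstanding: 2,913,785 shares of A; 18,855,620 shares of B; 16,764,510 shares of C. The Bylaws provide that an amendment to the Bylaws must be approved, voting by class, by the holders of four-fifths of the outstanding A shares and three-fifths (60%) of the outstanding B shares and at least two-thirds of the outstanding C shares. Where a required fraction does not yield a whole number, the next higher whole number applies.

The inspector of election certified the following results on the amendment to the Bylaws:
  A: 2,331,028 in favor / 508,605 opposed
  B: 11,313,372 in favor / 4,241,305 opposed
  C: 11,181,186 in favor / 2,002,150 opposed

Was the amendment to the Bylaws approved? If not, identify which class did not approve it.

A: 4/5 of 2913785 = 2331028; 2,331,028 required, 2,331,028 in favor — approved.
B: 3/5 of 18855620 = 11313372; 11,313,372 required, 11,313,372 in favor — approved.
C: 2/3 of 16764510 = 11176340; 11,176,340 required, 11,181,186 in favor — approved.

Approved — every class gave the required vote.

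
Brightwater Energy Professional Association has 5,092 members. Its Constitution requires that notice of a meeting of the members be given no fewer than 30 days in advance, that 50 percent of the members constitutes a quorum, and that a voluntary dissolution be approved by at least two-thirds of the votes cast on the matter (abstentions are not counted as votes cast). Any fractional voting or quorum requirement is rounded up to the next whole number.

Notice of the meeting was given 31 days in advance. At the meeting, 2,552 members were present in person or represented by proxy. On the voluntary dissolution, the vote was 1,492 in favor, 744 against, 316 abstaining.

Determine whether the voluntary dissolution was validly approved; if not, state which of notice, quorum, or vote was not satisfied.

Notice: 31 days given; 30 required. Satisfied.
Quorum: 50% of 5,092 = 2,546; 2,552 present. Satisfied.
Vote: requires two-thirds of the votes cast (2,552 − 316 abstaining = 2,236); 2/3 of 2236 = 1490.67, rounded up to 1491, so 1,491 needed; 1,492 in favor. Satisfied.

Valid — all requirements satisfied.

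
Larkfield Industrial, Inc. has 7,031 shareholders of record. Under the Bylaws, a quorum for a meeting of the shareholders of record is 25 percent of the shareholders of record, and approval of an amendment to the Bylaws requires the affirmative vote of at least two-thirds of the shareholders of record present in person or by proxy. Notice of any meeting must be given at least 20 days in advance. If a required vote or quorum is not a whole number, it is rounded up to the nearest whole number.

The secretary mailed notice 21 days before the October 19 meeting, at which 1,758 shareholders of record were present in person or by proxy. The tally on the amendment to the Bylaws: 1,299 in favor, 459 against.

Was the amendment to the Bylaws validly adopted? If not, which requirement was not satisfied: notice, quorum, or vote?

Notice: 21 days given; 20 required. Satisfied.
Quorum: 25% of 7,031 = 1,757.75, rounded up to 1,758; 1,758 present. Satisfied.
Vote: requires two-thirds of those present (1,758); 2/3 of 1758 = 1172, so 1,172 needed; 1,299 in favor. Satisfied.

Valid — all requirements satisfied.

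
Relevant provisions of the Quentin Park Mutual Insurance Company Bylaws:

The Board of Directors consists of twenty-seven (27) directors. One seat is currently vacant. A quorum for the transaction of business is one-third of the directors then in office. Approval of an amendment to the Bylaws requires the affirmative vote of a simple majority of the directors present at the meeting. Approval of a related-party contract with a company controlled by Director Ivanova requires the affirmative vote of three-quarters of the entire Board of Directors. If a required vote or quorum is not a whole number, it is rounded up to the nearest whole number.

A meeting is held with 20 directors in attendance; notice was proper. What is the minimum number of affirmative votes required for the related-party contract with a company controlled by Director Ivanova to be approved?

21

The related-party contract with a company controlled by Director Ivanova requires three-fourths of the entire Board of Directors (27).
3/4 of 27 = 20.25, rounded up to 21.
(Only 20 can vote, so the related-party contract with a company controlled by Director Ivanova cannot pass at this meeting, but the required vote is still 21.)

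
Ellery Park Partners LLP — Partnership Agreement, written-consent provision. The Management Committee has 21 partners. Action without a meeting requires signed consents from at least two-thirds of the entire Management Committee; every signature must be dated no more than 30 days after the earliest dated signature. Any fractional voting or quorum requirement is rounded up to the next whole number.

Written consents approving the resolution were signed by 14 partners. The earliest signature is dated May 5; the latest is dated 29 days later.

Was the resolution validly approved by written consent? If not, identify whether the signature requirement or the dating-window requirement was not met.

Signatures required: at least two-thirds of 21 — 2/3 of 21 = 14, so 14 needed; 14 signed. Sufficient.
Dating window: the latest signature is 29 days after the earliest; the limit is 30 days. Within the window.

Effective — both the signature and dating-window requirements are satisfied.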